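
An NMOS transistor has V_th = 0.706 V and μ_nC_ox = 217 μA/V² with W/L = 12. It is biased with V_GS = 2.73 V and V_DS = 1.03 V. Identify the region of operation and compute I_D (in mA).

Triode; I_D = 4.05 mA

k_n = μ_nC_ox · (W/L) = 2.604 mA/V².
V_ov = V_GS − V_th = 2.73 − 0.706 = 2.02 V.
Since V_DS = 1.03 V < V_ov = 2.02 V, the device is in the triode region.
I_D = k_n [V_ov · V_DS − ½ V_DS²] = 2.604 × [2.02 × 1.03 − 0.5 × 1.03²] = 4.05 mA.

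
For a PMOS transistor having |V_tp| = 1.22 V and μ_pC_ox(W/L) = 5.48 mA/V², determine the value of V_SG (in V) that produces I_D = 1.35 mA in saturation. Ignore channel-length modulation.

In saturation I_D = ½ k_p (V_SG − |V_tp|)², so V_SG − |V_tp| = √(2 I_D / k_p) = √(2 × 1.35 / 5.48) = 0.702 V.
V_SG = 1.22 + 0.702 = 1.92 V.

V_SG = 1.92 V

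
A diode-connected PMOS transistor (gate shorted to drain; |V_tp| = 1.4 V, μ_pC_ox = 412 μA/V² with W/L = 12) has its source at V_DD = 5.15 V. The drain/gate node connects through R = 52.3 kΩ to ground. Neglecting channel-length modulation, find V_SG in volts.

With gate tied to drain, V_SG = V_SD ≥ V_SG − |V_tp|, so the device is in saturation.
k_p = μ_pC_ox · (W/L) = 4.944 mA/V².
KCL at the drain: ½ k_p (V_SG − |V_tp|)² = (V_DD − V_SG)/R.
Let x = V_SG − 1.4. Then 129 x² + x − 3.75 = 0, giving x = 0.166 V (positive root), so V_SG = 1.57 V.
I_D = (V_DD − V_SG)/R = (5.15 − 1.57) / 52.3 = 0.0685 mA.

V_SG = 1.57 V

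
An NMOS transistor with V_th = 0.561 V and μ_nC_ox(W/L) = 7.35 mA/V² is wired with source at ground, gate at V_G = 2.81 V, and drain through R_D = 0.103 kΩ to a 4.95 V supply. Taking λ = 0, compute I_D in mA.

I_D = 18.6 mA

V_GS = V_G = 2.81 V, so V_ov = 2.81 − 0.561 = 2.25 V.
Assume saturation: I_D = ½ k_n V_ov² = 0.5 × 7.35 × 2.25² = 18.6 mA, giving V_DS = V_DD − I_D R_D = 4.95 − 18.6 × 0.103 = 3.04 V.
V_DS = 3.04 V ≥ V_ov = 2.25 V, confirming saturation.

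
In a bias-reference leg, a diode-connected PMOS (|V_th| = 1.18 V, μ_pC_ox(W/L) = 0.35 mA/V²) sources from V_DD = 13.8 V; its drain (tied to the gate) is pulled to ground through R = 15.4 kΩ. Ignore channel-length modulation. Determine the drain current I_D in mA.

With gate tied to drain, V_SG = V_SD ≥ V_SG − |V_th|, so the device is in saturation.
KCL at the drain: ½ k_p (V_SG − |V_th|)² = (V_DD − V_SG)/R.
Let x = V_SG − 1.18. Then 2.69 x² + x − 12.62 = 0, giving x = 1.99 V (positive root), so V_SG = 3.17 V.
I_D = (V_DD − V_SG)/R = (13.8 − 3.17) / 15.4 = 0.69 mA.

I_D = 0.690 mA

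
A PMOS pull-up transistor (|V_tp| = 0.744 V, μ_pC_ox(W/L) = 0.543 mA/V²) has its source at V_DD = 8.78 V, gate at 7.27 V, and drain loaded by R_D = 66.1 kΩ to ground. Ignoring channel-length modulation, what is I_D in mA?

V_SG = V_DD − V_G = 8.78 − 7.27 = 1.51 V, so V_ov = 1.51 − 0.744 = 0.766 V.
Assume saturation: I_D = ½ k_p V_ov² = 0.5 × 0.543 × 0.766² = 0.159 mA, giving V_SD = V_DD − I_D R_D = 8.78 − 0.159 × 66.1 = -1.75 V.
But -1.75 V < V_ov = 0.766 V, so the device is actually in triode.
In triode I_D = k_p[V_ov V_SD − ½ V_SD²] and I_D = (V_DD − V_SD)/R_D. Equating: 17.9 V_SD² − 28.49 V_SD + 8.78 = 0, giving V_SD = 0.418 V (the root below V_ov).
I_D = (8.78 − 0.418) / 66.1 = 0.126 mA.

I_D = 0.126 mA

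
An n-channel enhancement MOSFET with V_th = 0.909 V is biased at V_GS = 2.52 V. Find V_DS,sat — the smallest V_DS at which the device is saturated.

The boundary between triode and saturation is V_DS = V_GS − V_th = V_ov.
V_ov = 2.52 − 0.909 = 1.61 V.

V_DS,sat = 1.61 V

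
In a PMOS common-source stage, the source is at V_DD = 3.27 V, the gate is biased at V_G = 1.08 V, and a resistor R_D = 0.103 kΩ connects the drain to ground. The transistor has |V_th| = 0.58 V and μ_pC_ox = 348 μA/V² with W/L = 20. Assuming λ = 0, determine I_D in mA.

V_SG = V_DD − V_G = 3.27 − 1.08 = 2.19 V, so V_ov = 2.19 − 0.58 = 1.61 V.
k_p = μ_pC_ox · (W/L) = 6.96 mA/V².
Assume saturation: I_D = ½ k_p V_ov² = 0.5 × 6.96 × 1.61² = 9.02 mA, giving V_SD = V_DD − I_D R_D = 3.27 − 9.02 × 0.103 = 2.34 V.
V_SD = 2.34 V ≥ V_ov = 1.61 V, confirming saturation.

I_D = 9.02 mA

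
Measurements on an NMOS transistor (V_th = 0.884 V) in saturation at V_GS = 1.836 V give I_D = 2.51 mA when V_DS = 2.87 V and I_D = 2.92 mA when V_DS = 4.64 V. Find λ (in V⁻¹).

With V_GS fixed, I_D ∝ (1 + λ V_DS) in saturation, so I_D2/I_D1 = (1 + λ V_DS2)/(1 + λ V_DS1).
2.92/2.51 = 1.163 = (1 + 4.64 λ)/(1 + 2.87 λ).
Solving: λ (I_D1 V_DS2 − I_D2 V_DS1) = I_D2 − I_D1, so λ = (2.92 − 2.51) / (2.51 × 4.64 − 2.92 × 2.87) = 0.41 / 3.27 = 0.126 V⁻¹.

λ = 0.126 V⁻¹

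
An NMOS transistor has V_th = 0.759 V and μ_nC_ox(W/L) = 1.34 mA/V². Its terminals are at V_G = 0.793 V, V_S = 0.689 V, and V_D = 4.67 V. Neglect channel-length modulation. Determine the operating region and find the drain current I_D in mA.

V_GS = V_G − V_S = 0.793 − 0.689 = 0.104 V; V_DS = V_D − V_S = 4.67 − 0.689 = 3.98 V.
V_GS = 0.104 V < V_th = 0.759 V, so the transistor is in cutoff.

Cutoff; I_D = 0 mA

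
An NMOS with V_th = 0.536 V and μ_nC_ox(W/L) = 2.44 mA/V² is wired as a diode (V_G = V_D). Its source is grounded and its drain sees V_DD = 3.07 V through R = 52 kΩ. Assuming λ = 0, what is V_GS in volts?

With gate tied to drain, V_GS = V_DS ≥ V_GS − V_th, so the device is in saturation.
KCL at the drain: ½ k_n (V_GS − V_th)² = (V_DD − V_GS)/R.
Let x = V_GS − 0.536. Then 63.4 x² + x − 2.534 = 0, giving x = 0.192 V (positive root), so V_GS = 0.728 V.
I_D = (V_DD − V_GS)/R = (3.07 − 0.728) / 52 = 0.045 mA.

V_GS = 0.728 V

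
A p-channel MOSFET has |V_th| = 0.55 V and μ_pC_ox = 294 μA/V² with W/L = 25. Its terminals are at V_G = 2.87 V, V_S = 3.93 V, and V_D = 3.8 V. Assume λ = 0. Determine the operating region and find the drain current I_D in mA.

V_SG = V_S − V_G = 3.93 − 2.87 = 1.06 V; V_SD = V_S − V_D = 3.93 − 3.8 = 0.13 V.
k_p = μ_pC_ox · (W/L) = 7.35 mA/V².
V_ov = V_SG − |V_th| = 1.06 − 0.55 = 0.51 V.
Since V_SD = 0.13 V < V_ov = 0.51 V, the device is in the triode region.
I_D = k_p [V_ov · V_SD − ½ V_SD²] = 7.35 × [0.51 × 0.13 − 0.5 × 0.13²] = 0.425 mA.

Triode; I_D = 0.425 mA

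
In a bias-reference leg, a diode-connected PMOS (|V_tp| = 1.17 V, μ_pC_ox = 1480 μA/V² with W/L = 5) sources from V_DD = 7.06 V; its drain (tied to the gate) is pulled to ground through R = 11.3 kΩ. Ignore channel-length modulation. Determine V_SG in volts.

With gate tied to drain, V_SG = V_SD ≥ V_SG − |V_tp|, so the device is in saturation.
k_p = μ_pC_ox · (W/L) = 7.4 mA/V².
KCL at the drain: ½ k_p (V_SG − |V_tp|)² = (V_DD − V_SG)/R.
Let x = V_SG − 1.17. Then 41.8 x² + x − 5.89 = 0, giving x = 0.364 V (positive root), so V_SG = 1.53 V.
I_D = (V_DD − V_SG)/R = (7.06 − 1.53) / 11.3 = 0.489 mA.

V_SG = 1.53 V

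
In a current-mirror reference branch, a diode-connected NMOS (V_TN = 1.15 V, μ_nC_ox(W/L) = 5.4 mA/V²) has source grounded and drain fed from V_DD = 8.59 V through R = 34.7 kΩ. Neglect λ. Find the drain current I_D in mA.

With gate tied to drain, V_GS = V_DS ≥ V_GS − V_TN, so the device is in saturation.
KCL at the drain: ½ k_n (V_GS − V_TN)² = (V_DD − V_GS)/R.
Let x = V_GS − 1.15. Then 93.7 x² + x − 7.44 = 0, giving x = 0.277 V (positive root), so V_GS = 1.43 V.
I_D = (V_DD − V_GS)/R = (8.59 − 1.43) / 34.7 = 0.206 mA.

I_D = 0.206 mA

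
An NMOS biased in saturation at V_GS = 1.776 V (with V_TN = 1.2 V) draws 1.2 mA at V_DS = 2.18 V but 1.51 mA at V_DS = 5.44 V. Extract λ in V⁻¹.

With V_GS fixed, I_D ∝ (1 + λ V_DS) in saturation, so I_D2/I_D1 = (1 + λ V_DS2)/(1 + λ V_DS1).
1.51/1.2 = 1.258 = (1 + 5.44 λ)/(1 + 2.18 λ).
Solving: λ (I_D1 V_DS2 − I_D2 V_DS1) = I_D2 − I_D1, so λ = (1.51 − 1.2) / (1.2 × 5.44 − 1.51 × 2.18) = 0.31 / 3.24 = 0.0958 V⁻¹.

λ = 0.0958 V⁻¹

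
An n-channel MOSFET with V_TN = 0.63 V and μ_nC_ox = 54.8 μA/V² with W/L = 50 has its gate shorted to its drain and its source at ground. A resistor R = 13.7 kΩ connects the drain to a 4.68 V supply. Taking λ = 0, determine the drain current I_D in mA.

With gate tied to drain, V_GS = V_DS ≥ V_GS − V_TN, so the device is in saturation.
k_n = μ_nC_ox · (W/L) = 2.74 mA/V².
KCL at the drain: ½ k_n (V_GS − V_TN)² = (V_DD − V_GS)/R.
Let x = V_GS − 0.63. Then 18.8 x² + x − 4.05 = 0, giving x = 0.439 V (positive root), so V_GS = 1.07 V.
I_D = (V_DD − V_GS)/R = (4.68 − 1.07) / 13.7 = 0.264 mA.

I_D = 0.264 mA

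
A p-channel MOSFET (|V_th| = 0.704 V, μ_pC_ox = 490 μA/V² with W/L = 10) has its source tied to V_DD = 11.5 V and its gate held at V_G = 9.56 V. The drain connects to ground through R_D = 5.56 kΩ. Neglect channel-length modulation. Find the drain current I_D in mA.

I_D = 2.00 mA

V_SG = V_DD − V_G = 11.5 − 9.56 = 1.94 V, so V_ov = 1.94 − 0.704 = 1.24 V.
k_p = μ_pC_ox · (W/L) = 4.9 mA/V².
Assume saturation: I_D = ½ k_p V_ov² = 0.5 × 4.9 × 1.24² = 3.74 mA, giving V_SD = V_DD − I_D R_D = 11.5 − 3.74 × 5.56 = -9.31 V.
But -9.31 V < V_ov = 1.24 V, so the device is actually in triode.
In triode I_D = k_p[V_ov V_SD − ½ V_SD²] and I_D = (V_DD − V_SD)/R_D. Equating: 13.6 V_SD² − 34.67 V_SD + 11.5 = 0, giving V_SD = 0.392 V (the root below V_ov).
I_D = (11.5 − 0.392) / 5.56 = 2 mA.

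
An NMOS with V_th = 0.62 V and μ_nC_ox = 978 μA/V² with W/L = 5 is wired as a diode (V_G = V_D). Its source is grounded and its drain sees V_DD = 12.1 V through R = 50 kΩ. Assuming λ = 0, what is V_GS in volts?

V_GS = 0.922 V

With gate tied to drain, V_GS = V_DS ≥ V_GS − V_th, so the device is in saturation.
k_n = μ_nC_ox · (W/L) = 4.89 mA/V².
KCL at the drain: ½ k_n (V_GS − V_th)² = (V_DD − V_GS)/R.
Let x = V_GS − 0.62. Then 122 x² + x − 11.48 = 0, giving x = 0.302 V (positive root), so V_GS = 0.922 V.
I_D = (V_DD − V_GS)/R = (12.1 − 0.922) / 50 = 0.224 mA.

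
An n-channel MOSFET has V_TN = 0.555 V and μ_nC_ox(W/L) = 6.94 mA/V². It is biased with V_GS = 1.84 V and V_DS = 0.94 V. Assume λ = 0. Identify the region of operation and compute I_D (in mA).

Triode; I_D = 5.32 mA

V_ov = V_GS − V_TN = 1.84 − 0.555 = 1.29 V.
Since V_DS = 0.94 V < V_ov = 1.29 V, the device is in the triode region.
I_D = k_n [V_ov · V_DS − ½ V_DS²] = 6.94 × [1.29 × 0.94 − 0.5 × 0.94²] = 5.32 mA.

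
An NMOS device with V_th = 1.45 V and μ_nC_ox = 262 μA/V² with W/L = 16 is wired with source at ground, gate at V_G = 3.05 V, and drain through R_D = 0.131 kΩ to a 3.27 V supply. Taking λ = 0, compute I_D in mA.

V_GS = V_G = 3.05 V, so V_ov = 3.05 − 1.45 = 1.6 V.
k_n = μ_nC_ox · (W/L) = 4.192 mA/V².
Assume saturation: I_D = ½ k_n V_ov² = 0.5 × 4.192 × 1.6² = 5.37 mA, giving V_DS = V_DD − I_D R_D = 3.27 − 5.37 × 0.131 = 2.57 V.
V_DS = 2.57 V ≥ V_ov = 1.6 V, confirming saturation.

I_D = 5.37 mA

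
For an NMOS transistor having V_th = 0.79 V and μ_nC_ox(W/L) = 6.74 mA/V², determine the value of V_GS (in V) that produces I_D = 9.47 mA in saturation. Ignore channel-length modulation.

V_GS = 2.47 V

In saturation I_D = ½ k_n (V_GS − V_th)², so V_GS − V_th = √(2 I_D / k_n) = √(2 × 9.47 / 6.74) = 1.68 V.
V_GS = 0.79 + 1.68 = 2.47 V.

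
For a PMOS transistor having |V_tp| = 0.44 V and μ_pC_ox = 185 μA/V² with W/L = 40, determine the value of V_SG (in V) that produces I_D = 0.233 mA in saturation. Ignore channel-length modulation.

V_SG = 0.691 V

k_p = μ_pC_ox · (W/L) = 7.4 mA/V².
In saturation I_D = ½ k_p (V_SG − |V_tp|)², so V_SG − |V_tp| = √(2 I_D / k_p) = √(2 × 0.233 / 7.4) = 0.251 V.
V_SG = 0.44 + 0.251 = 0.691 V.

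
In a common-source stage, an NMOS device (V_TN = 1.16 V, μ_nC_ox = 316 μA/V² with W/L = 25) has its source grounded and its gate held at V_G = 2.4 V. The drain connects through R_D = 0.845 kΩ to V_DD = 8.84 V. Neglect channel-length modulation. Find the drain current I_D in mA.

V_GS = V_G = 2.4 V, so V_ov = 2.4 − 1.16 = 1.24 V.
k_n = μ_nC_ox · (W/L) = 7.9 mA/V².
Assume saturation: I_D = ½ k_n V_ov² = 0.5 × 7.9 × 1.24² = 6.07 mA, giving V_DS = V_DD − I_D R_D = 8.84 − 6.07 × 0.845 = 3.71 V.
V_DS = 3.71 V ≥ V_ov = 1.24 V, confirming saturation.

I_D = 6.07 mA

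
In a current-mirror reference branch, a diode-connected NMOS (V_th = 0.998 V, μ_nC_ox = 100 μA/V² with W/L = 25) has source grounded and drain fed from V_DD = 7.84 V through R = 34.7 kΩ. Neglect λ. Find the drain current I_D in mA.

I_D = 0.186 mA

With gate tied to drain, V_GS = V_DS ≥ V_GS − V_th, so the device is in saturation.
k_n = μ_nC_ox · (W/L) = 2.5 mA/V².
KCL at the drain: ½ k_n (V_GS − V_th)² = (V_DD − V_GS)/R.
Let x = V_GS − 0.998. Then 43.4 x² + x − 6.842 = 0, giving x = 0.386 V (positive root), so V_GS = 1.38 V.
I_D = (V_DD − V_GS)/R = (7.84 − 1.38) / 34.7 = 0.186 mA.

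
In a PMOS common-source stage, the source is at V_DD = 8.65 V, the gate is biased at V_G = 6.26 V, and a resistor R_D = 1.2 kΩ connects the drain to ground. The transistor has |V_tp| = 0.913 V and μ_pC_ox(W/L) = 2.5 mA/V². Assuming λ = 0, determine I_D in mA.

V_SG = V_DD − V_G = 8.65 − 6.26 = 2.39 V, so V_ov = 2.39 − 0.913 = 1.48 V.
Assume saturation: I_D = ½ k_p V_ov² = 0.5 × 2.5 × 1.48² = 2.73 mA, giving V_SD = V_DD − I_D R_D = 8.65 − 2.73 × 1.2 = 5.38 V.
V_SD = 5.38 V ≥ V_ov = 1.48 V, confirming saturation.

I_D = 2.73 mA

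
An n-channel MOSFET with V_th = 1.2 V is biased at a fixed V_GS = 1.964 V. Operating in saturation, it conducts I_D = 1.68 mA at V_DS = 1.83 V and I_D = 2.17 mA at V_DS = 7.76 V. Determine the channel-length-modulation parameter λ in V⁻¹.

With V_GS fixed, I_D ∝ (1 + λ V_DS) in saturation, so I_D2/I_D1 = (1 + λ V_DS2)/(1 + λ V_DS1).
2.17/1.68 = 1.292 = (1 + 7.76 λ)/(1 + 1.83 λ).
Solving: λ (I_D1 V_DS2 − I_D2 V_DS1) = I_D2 − I_D1, so λ = (2.17 − 1.68) / (1.68 × 7.76 − 2.17 × 1.83) = 0.49 / 9.07 = 0.054 V⁻¹.

λ = 0.0540 V⁻¹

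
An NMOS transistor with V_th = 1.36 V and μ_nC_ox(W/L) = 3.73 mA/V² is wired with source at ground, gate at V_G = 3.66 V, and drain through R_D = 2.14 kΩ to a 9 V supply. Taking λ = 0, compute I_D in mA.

V_GS = V_G = 3.66 V, so V_ov = 3.66 − 1.36 = 2.3 V.
Assume saturation: I_D = ½ k_n V_ov² = 0.5 × 3.73 × 2.3² = 9.87 mA, giving V_DS = V_DD − I_D R_D = 9 − 9.87 × 2.14 = -12.1 V.
But -12.1 V < V_ov = 2.3 V, so the device is actually in triode.
In triode I_D = k_n[V_ov V_DS − ½ V_DS²] and I_D = (V_DD − V_DS)/R_D. Equating: 3.99 V_DS² − 19.36 V_DS + 9 = 0, giving V_DS = 0.521 V (the root below V_ov).
I_D = (9 − 0.521) / 2.14 = 3.96 mA.

I_D = 3.96 mA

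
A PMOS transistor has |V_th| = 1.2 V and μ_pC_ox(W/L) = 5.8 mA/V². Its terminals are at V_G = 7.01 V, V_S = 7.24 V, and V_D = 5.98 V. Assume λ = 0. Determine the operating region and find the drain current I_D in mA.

Cutoff; I_D = 0 mA

V_SG = V_S − V_G = 7.24 − 7.01 = 0.23 V; V_SD = V_S − V_D = 7.24 − 5.98 = 1.26 V.
V_SG = 0.23 V < |V_th| = 1.2 V, so the transistor is in cutoff.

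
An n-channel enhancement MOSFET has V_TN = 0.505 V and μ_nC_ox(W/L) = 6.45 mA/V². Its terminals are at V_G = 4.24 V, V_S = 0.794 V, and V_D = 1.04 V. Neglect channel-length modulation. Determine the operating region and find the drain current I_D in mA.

V_GS = V_G − V_S = 4.24 − 0.794 = 3.45 V; V_DS = V_D − V_S = 1.04 − 0.794 = 0.246 V.
V_ov = V_GS − V_TN = 3.45 − 0.505 = 2.94 V.
Since V_DS = 0.246 V < V_ov = 2.94 V, the device is in the triode region.
I_D = k_n [V_ov · V_DS − ½ V_DS²] = 6.45 × [2.94 × 0.246 − 0.5 × 0.246²] = 4.47 mA.

Triode; I_D = 4.47 mA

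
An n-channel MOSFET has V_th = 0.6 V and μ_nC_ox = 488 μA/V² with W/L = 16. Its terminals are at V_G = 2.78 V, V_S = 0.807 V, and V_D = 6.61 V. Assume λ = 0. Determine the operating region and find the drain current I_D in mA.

V_GS = V_G − V_S = 2.78 − 0.807 = 1.97 V; V_DS = V_D − V_S = 6.61 − 0.807 = 5.8 V.
k_n = μ_nC_ox · (W/L) = 7.808 mA/V².
V_ov = V_GS − V_th = 1.97 − 0.6 = 1.37 V.
Since V_DS = 5.8 V ≥ V_ov = 1.37 V, the device is in saturation.
I_D = ½ k_n V_ov² = 0.5 × 7.808 × 1.37² = 7.36 mA.

Saturation; I_D = 7.36 mA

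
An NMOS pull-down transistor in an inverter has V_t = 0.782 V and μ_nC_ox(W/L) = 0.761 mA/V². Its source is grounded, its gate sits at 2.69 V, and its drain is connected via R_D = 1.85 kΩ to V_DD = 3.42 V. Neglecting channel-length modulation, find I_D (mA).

V_GS = V_G = 2.69 V, so V_ov = 2.69 − 0.782 = 1.91 V.
Assume saturation: I_D = ½ k_n V_ov² = 0.5 × 0.761 × 1.91² = 1.39 mA, giving V_DS = V_DD − I_D R_D = 3.42 − 1.39 × 1.85 = 0.857 V.
But 0.857 V < V_ov = 1.91 V, so the device is actually in triode.
In triode I_D = k_n[V_ov V_DS − ½ V_DS²] and I_D = (V_DD − V_DS)/R_D. Equating: 0.704 V_DS² − 3.686 V_DS + 3.42 = 0, giving V_DS = 1.21 V (the root below V_ov).
I_D = (3.42 − 1.21) / 1.85 = 1.2 mA.

I_D = 1.20 mA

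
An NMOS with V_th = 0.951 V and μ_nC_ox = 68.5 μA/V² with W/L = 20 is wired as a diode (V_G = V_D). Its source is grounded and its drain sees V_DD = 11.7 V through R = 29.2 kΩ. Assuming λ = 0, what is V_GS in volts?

With gate tied to drain, V_GS = V_DS ≥ V_GS − V_th, so the device is in saturation.
k_n = μ_nC_ox · (W/L) = 1.37 mA/V².
KCL at the drain: ½ k_n (V_GS − V_th)² = (V_DD − V_GS)/R.
Let x = V_GS − 0.951. Then 20 x² + x − 10.75 = 0, giving x = 0.709 V (positive root), so V_GS = 1.66 V.
I_D = (V_DD − V_GS)/R = (11.7 − 1.66) / 29.2 = 0.344 mA.

V_GS = 1.66 V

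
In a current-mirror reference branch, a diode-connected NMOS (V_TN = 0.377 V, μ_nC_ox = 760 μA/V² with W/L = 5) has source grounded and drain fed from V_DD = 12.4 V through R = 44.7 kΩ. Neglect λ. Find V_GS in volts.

V_GS = 0.747 V

With gate tied to drain, V_GS = V_DS ≥ V_GS − V_TN, so the device is in saturation.
k_n = μ_nC_ox · (W/L) = 3.8 mA/V².
KCL at the drain: ½ k_n (V_GS − V_TN)² = (V_DD − V_GS)/R.
Let x = V_GS − 0.377. Then 84.9 x² + x − 12.02 = 0, giving x = 0.37 V (positive root), so V_GS = 0.747 V.
I_D = (V_DD − V_GS)/R = (12.4 − 0.747) / 44.7 = 0.261 mA.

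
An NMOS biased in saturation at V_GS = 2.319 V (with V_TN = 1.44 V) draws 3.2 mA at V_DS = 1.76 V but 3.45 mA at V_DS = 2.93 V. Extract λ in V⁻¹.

λ = 0.0757 V⁻¹

With V_GS fixed, I_D ∝ (1 + λ V_DS) in saturation, so I_D2/I_D1 = (1 + λ V_DS2)/(1 + λ V_DS1).
3.45/3.2 = 1.078 = (1 + 2.93 λ)/(1 + 1.76 λ).
Solving: λ (I_D1 V_DS2 − I_D2 V_DS1) = I_D2 − I_D1, so λ = (3.45 − 3.2) / (3.2 × 2.93 − 3.45 × 1.76) = 0.25 / 3.3 = 0.0757 V⁻¹.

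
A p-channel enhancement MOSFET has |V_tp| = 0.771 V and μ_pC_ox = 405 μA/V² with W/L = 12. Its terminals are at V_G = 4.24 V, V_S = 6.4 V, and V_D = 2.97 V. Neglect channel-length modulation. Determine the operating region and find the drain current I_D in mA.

Saturation; I_D = 4.69 mA

V_SG = V_S − V_G = 6.4 − 4.24 = 2.16 V; V_SD = V_S − V_D = 6.4 − 2.97 = 3.43 V.
k_p = μ_pC_ox · (W/L) = 4.86 mA/V².
V_ov = V_SG − |V_tp| = 2.16 − 0.771 = 1.39 V.
Since V_SD = 3.43 V ≥ V_ov = 1.39 V, the device is in saturation.
I_D = ½ k_p V_ov² = 0.5 × 4.86 × 1.39² = 4.69 mA.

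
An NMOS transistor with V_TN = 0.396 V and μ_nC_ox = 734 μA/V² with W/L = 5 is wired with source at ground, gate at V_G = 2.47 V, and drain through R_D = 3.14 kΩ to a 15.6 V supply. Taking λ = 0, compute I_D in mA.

I_D = 4.73 mA

V_GS = V_G = 2.47 V, so V_ov = 2.47 − 0.396 = 2.07 V.
k_n = μ_nC_ox · (W/L) = 3.67 mA/V².
Assume saturation: I_D = ½ k_n V_ov² = 0.5 × 3.67 × 2.07² = 7.89 mA, giving V_DS = V_DD − I_D R_D = 15.6 − 7.89 × 3.14 = -9.18 V.
But -9.18 V < V_ov = 2.07 V, so the device is actually in triode.
In triode I_D = k_n[V_ov V_DS − ½ V_DS²] and I_D = (V_DD − V_DS)/R_D. Equating: 5.76 V_DS² − 24.9 V_DS + 15.6 = 0, giving V_DS = 0.76 V (the root below V_ov).
I_D = (15.6 − 0.76) / 3.14 = 4.73 mA.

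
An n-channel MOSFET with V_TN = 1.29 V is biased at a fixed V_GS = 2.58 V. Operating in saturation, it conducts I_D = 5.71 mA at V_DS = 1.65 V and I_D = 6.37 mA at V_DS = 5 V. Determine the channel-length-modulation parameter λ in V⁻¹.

With V_GS fixed, I_D ∝ (1 + λ V_DS) in saturation, so I_D2/I_D1 = (1 + λ V_DS2)/(1 + λ V_DS1).
6.37/5.71 = 1.116 = (1 + 5 λ)/(1 + 1.65 λ).
Solving: λ (I_D1 V_DS2 − I_D2 V_DS1) = I_D2 − I_D1, so λ = (6.37 − 5.71) / (5.71 × 5 − 6.37 × 1.65) = 0.66 / 18 = 0.0366 V⁻¹.

λ = 0.0366 V⁻¹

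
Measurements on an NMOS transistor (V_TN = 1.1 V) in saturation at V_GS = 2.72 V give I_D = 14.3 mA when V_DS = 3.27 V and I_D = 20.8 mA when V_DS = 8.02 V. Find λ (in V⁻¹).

λ = 0.139 V⁻¹

With V_GS fixed, I_D ∝ (1 + λ V_DS) in saturation, so I_D2/I_D1 = (1 + λ V_DS2)/(1 + λ V_DS1).
20.8/14.3 = 1.455 = (1 + 8.02 λ)/(1 + 3.27 λ).
Solving: λ (I_D1 V_DS2 − I_D2 V_DS1) = I_D2 − I_D1, so λ = (20.8 − 14.3) / (14.3 × 8.02 − 20.8 × 3.27) = 6.5 / 46.7 = 0.139 V⁻¹.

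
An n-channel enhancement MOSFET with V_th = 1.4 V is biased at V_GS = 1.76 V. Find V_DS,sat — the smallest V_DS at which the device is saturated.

V_DS,sat = 0.360 V

The boundary between triode and saturation is V_DS = V_GS − V_th = V_ov.
V_ov = 1.76 − 1.4 = 0.36 V.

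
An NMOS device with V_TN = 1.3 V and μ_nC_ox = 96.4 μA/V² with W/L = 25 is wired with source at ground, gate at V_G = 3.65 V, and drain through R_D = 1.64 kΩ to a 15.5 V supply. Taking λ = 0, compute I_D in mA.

I_D = 6.65 mA

V_GS = V_G = 3.65 V, so V_ov = 3.65 − 1.3 = 2.35 V.
k_n = μ_nC_ox · (W/L) = 2.41 mA/V².
Assume saturation: I_D = ½ k_n V_ov² = 0.5 × 2.41 × 2.35² = 6.65 mA, giving V_DS = V_DD − I_D R_D = 15.5 − 6.65 × 1.64 = 4.59 V.
V_DS = 4.59 V ≥ V_ov = 2.35 V, confirming saturation.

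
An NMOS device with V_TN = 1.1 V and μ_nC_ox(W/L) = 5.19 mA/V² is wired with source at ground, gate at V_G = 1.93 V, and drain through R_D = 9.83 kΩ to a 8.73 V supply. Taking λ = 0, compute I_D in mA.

I_D = 0.864 mA

V_GS = V_G = 1.93 V, so V_ov = 1.93 − 1.1 = 0.83 V.
Assume saturation: I_D = ½ k_n V_ov² = 0.5 × 5.19 × 0.83² = 1.79 mA, giving V_DS = V_DD − I_D R_D = 8.73 − 1.79 × 9.83 = -8.84 V.
But -8.84 V < V_ov = 0.83 V, so the device is actually in triode.
In triode I_D = k_n[V_ov V_DS − ½ V_DS²] and I_D = (V_DD − V_DS)/R_D. Equating: 25.5 V_DS² − 43.34 V_DS + 8.73 = 0, giving V_DS = 0.233 V (the root below V_ov).
I_D = (8.73 − 0.233) / 9.83 = 0.864 mA.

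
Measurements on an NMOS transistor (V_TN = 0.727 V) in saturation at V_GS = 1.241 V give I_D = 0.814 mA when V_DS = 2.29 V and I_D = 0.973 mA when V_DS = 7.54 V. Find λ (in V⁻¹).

λ = 0.0407 V⁻¹

With V_GS fixed, I_D ∝ (1 + λ V_DS) in saturation, so I_D2/I_D1 = (1 + λ V_DS2)/(1 + λ V_DS1).
0.973/0.814 = 1.195 = (1 + 7.54 λ)/(1 + 2.29 λ).
Solving: λ (I_D1 V_DS2 − I_D2 V_DS1) = I_D2 − I_D1, so λ = (0.973 − 0.814) / (0.814 × 7.54 − 0.973 × 2.29) = 0.159 / 3.91 = 0.0407 V⁻¹.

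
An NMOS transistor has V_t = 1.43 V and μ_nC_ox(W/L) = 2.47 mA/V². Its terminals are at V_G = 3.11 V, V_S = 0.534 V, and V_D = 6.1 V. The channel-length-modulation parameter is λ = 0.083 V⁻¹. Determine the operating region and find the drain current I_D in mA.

V_GS = V_G − V_S = 3.11 − 0.534 = 2.58 V; V_DS = V_D − V_S = 6.1 − 0.534 = 5.57 V.
V_ov = V_GS − V_t = 2.58 − 1.43 = 1.15 V.
Since V_DS = 5.57 V ≥ V_ov = 1.15 V, the device is in saturation.
I_D = ½ k_n V_ov² (1 + λ V_DS) = 0.5 × 2.47 × 1.15² × (1 + 0.083 × 5.57) = 2.37 mA.

Saturation; I_D = 2.37 mA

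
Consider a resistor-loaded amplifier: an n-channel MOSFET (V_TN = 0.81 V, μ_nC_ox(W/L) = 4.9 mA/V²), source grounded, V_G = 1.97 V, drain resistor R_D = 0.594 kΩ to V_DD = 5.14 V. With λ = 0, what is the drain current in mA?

V_GS = V_G = 1.97 V, so V_ov = 1.97 − 0.81 = 1.16 V.
Assume saturation: I_D = ½ k_n V_ov² = 0.5 × 4.9 × 1.16² = 3.3 mA, giving V_DS = V_DD − I_D R_D = 5.14 − 3.3 × 0.594 = 3.18 V.
V_DS = 3.18 V ≥ V_ov = 1.16 V, confirming saturation.

I_D = 3.30 mA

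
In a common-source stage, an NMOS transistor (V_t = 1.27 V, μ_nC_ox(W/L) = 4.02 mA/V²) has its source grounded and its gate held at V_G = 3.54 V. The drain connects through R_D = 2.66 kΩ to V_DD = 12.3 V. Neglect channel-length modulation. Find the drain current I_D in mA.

V_GS = V_G = 3.54 V, so V_ov = 3.54 − 1.27 = 2.27 V.
Assume saturation: I_D = ½ k_n V_ov² = 0.5 × 4.02 × 2.27² = 10.4 mA, giving V_DS = V_DD − I_D R_D = 12.3 − 10.4 × 2.66 = -15.3 V.
But -15.3 V < V_ov = 2.27 V, so the device is actually in triode.
In triode I_D = k_n[V_ov V_DS − ½ V_DS²] and I_D = (V_DD − V_DS)/R_D. Equating: 5.35 V_DS² − 25.27 V_DS + 12.3 = 0, giving V_DS = 0.551 V (the root below V_ov).
I_D = (12.3 − 0.551) / 2.66 = 4.42 mA.

I_D = 4.42 mA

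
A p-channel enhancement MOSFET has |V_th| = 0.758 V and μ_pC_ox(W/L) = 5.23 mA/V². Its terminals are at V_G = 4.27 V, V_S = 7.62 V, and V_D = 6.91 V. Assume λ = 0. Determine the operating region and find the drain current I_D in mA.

Triode; I_D = 8.31 mA

V_SG = V_S − V_G = 7.62 − 4.27 = 3.35 V; V_SD = V_S − V_D = 7.62 − 6.91 = 0.71 V.
V_ov = V_SG − |V_th| = 3.35 − 0.758 = 2.59 V.
Since V_SD = 0.71 V < V_ov = 2.59 V, the device is in the triode region.
I_D = k_p [V_ov · V_SD − ½ V_SD²] = 5.23 × [2.59 × 0.71 − 0.5 × 0.71²] = 8.31 mA.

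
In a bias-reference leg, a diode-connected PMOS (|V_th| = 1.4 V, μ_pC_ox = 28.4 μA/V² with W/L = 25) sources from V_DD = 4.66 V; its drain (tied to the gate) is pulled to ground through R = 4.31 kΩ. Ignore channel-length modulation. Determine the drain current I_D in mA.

I_D = 0.485 mA

With gate tied to drain, V_SG = V_SD ≥ V_SG − |V_th|, so the device is in saturation.
k_p = μ_pC_ox · (W/L) = 0.71 mA/V².
KCL at the drain: ½ k_p (V_SG − |V_th|)² = (V_DD − V_SG)/R.
Let x = V_SG − 1.4. Then 1.53 x² + x − 3.26 = 0, giving x = 1.17 V (positive root), so V_SG = 2.57 V.
I_D = (V_DD − V_SG)/R = (4.66 − 2.57) / 4.31 = 0.485 mA.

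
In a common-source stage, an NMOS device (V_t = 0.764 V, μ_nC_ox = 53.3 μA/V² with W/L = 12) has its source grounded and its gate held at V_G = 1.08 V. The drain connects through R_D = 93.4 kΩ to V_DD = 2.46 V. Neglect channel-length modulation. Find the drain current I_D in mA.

I_D = 0.0246 mA

V_GS = V_G = 1.08 V, so V_ov = 1.08 − 0.764 = 0.316 V.
k_n = μ_nC_ox · (W/L) = 0.6396 mA/V².
Assume saturation: I_D = ½ k_n V_ov² = 0.5 × 0.6396 × 0.316² = 0.0319 mA, giving V_DS = V_DD − I_D R_D = 2.46 − 0.0319 × 93.4 = -0.523 V.
But -0.523 V < V_ov = 0.316 V, so the device is actually in triode.
In triode I_D = k_n[V_ov V_DS − ½ V_DS²] and I_D = (V_DD − V_DS)/R_D. Equating: 29.9 V_DS² − 19.88 V_DS + 2.46 = 0, giving V_DS = 0.164 V (the root below V_ov).
I_D = (2.46 − 0.164) / 93.4 = 0.0246 mA.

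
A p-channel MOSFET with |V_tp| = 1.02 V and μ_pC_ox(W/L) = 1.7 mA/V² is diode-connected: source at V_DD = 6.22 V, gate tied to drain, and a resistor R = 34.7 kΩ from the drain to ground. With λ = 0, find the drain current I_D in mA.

I_D = 0.138 mA

With gate tied to drain, V_SG = V_SD ≥ V_SG − |V_tp|, so the device is in saturation.
KCL at the drain: ½ k_p (V_SG − |V_tp|)² = (V_DD − V_SG)/R.
Let x = V_SG − 1.02. Then 29.5 x² + x − 5.2 = 0, giving x = 0.403 V (positive root), so V_SG = 1.42 V.
I_D = (V_DD − V_SG)/R = (6.22 − 1.42) / 34.7 = 0.138 mA.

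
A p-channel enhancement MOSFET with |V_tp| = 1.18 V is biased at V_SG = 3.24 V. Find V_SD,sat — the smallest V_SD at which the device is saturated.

V_SD,sat = 2.06 V

The boundary between triode and saturation is V_SD = V_SG − |V_tp| = V_ov.
V_ov = 3.24 − 1.18 = 2.06 V.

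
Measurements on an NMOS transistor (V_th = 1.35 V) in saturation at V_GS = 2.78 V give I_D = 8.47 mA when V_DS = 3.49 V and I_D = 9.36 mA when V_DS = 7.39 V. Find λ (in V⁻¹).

With V_GS fixed, I_D ∝ (1 + λ V_DS) in saturation, so I_D2/I_D1 = (1 + λ V_DS2)/(1 + λ V_DS1).
9.36/8.47 = 1.105 = (1 + 7.39 λ)/(1 + 3.49 λ).
Solving: λ (I_D1 V_DS2 − I_D2 V_DS1) = I_D2 − I_D1, so λ = (9.36 − 8.47) / (8.47 × 7.39 − 9.36 × 3.49) = 0.89 / 29.9 = 0.0297 V⁻¹.

λ = 0.0297 V⁻¹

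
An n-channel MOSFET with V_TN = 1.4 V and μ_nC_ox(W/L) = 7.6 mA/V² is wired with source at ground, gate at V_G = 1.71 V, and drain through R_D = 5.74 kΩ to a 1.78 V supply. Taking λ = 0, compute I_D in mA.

V_GS = V_G = 1.71 V, so V_ov = 1.71 − 1.4 = 0.31 V.
Assume saturation: I_D = ½ k_n V_ov² = 0.5 × 7.6 × 0.31² = 0.365 mA, giving V_DS = V_DD − I_D R_D = 1.78 − 0.365 × 5.74 = -0.316 V.
But -0.316 V < V_ov = 0.31 V, so the device is actually in triode.
In triode I_D = k_n[V_ov V_DS − ½ V_DS²] and I_D = (V_DD − V_DS)/R_D. Equating: 21.8 V_DS² − 14.52 V_DS + 1.78 = 0, giving V_DS = 0.162 V (the root below V_ov).
I_D = (1.78 − 0.162) / 5.74 = 0.282 mA.

I_D = 0.282 mA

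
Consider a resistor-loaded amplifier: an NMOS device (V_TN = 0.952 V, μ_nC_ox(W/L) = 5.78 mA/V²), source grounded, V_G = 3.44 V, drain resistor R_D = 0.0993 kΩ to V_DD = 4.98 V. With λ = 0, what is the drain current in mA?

I_D = 17.9 mA

V_GS = V_G = 3.44 V, so V_ov = 3.44 − 0.952 = 2.49 V.
Assume saturation: I_D = ½ k_n V_ov² = 0.5 × 5.78 × 2.49² = 17.9 mA, giving V_DS = V_DD − I_D R_D = 4.98 − 17.9 × 0.0993 = 3.2 V.
V_DS = 3.2 V ≥ V_ov = 2.49 V, confirming saturation.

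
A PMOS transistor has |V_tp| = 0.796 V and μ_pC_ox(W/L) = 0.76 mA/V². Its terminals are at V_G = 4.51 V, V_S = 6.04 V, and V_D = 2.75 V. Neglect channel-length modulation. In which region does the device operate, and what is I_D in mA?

Saturation; I_D = 0.205 mA

V_SG = V_S − V_G = 6.04 − 4.51 = 1.53 V; V_SD = V_S − V_D = 6.04 − 2.75 = 3.29 V.
V_ov = V_SG − |V_tp| = 1.53 − 0.796 = 0.734 V.
Since V_SD = 3.29 V ≥ V_ov = 0.734 V, the device is in saturation.
I_D = ½ k_p V_ov² = 0.5 × 0.76 × 0.734² = 0.205 mA.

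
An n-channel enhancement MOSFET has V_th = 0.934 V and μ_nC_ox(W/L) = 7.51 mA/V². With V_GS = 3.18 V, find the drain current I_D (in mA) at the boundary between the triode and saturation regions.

I_D = 18.9 mA

At the boundary V_DS = V_ov = V_GS − V_th = 3.18 − 0.934 = 2.25 V.
I_D = ½ k_n V_ov² = 0.5 × 7.51 × 2.25² = 18.9 mA.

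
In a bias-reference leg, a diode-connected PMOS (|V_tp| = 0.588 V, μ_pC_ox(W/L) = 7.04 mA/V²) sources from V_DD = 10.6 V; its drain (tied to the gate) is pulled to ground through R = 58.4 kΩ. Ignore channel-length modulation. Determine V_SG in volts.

V_SG = 0.806 V

With gate tied to drain, V_SG = V_SD ≥ V_SG − |V_tp|, so the device is in saturation.
KCL at the drain: ½ k_p (V_SG − |V_tp|)² = (V_DD − V_SG)/R.
Let x = V_SG − 0.588. Then 206 x² + x − 10.01 = 0, giving x = 0.218 V (positive root), so V_SG = 0.806 V.
I_D = (V_DD − V_SG)/R = (10.6 − 0.806) / 58.4 = 0.168 mA.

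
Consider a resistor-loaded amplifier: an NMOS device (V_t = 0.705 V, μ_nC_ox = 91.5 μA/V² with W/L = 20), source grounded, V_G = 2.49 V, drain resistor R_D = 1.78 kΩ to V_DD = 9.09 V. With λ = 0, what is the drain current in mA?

I_D = 2.92 mA

V_GS = V_G = 2.49 V, so V_ov = 2.49 − 0.705 = 1.79 V.
k_n = μ_nC_ox · (W/L) = 1.83 mA/V².
Assume saturation: I_D = ½ k_n V_ov² = 0.5 × 1.83 × 1.79² = 2.92 mA, giving V_DS = V_DD − I_D R_D = 9.09 − 2.92 × 1.78 = 3.9 V.
V_DS = 3.9 V ≥ V_ov = 1.79 V, confirming saturation.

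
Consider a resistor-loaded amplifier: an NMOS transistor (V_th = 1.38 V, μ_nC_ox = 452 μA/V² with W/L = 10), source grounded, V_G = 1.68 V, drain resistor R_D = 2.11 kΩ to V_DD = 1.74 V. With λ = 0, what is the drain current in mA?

I_D = 0.203 mA

V_GS = V_G = 1.68 V, so V_ov = 1.68 − 1.38 = 0.3 V.
k_n = μ_nC_ox · (W/L) = 4.52 mA/V².
Assume saturation: I_D = ½ k_n V_ov² = 0.5 × 4.52 × 0.3² = 0.203 mA, giving V_DS = V_DD − I_D R_D = 1.74 − 0.203 × 2.11 = 1.31 V.
V_DS = 1.31 V ≥ V_ov = 0.3 V, confirming saturation.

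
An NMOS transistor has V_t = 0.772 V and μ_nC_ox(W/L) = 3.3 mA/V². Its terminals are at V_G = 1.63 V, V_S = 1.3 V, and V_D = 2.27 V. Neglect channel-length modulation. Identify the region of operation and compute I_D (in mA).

Cutoff; I_D = 0 mA

V_GS = V_G − V_S = 1.63 − 1.3 = 0.33 V; V_DS = V_D − V_S = 2.27 − 1.3 = 0.97 V.
V_GS = 0.33 V < V_t = 0.772 V, so the transistor is in cutoff.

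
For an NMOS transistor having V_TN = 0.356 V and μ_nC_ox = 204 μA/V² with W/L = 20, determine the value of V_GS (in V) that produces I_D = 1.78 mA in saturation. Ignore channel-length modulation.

V_GS = 1.29 V

k_n = μ_nC_ox · (W/L) = 4.08 mA/V².
In saturation I_D = ½ k_n (V_GS − V_TN)², so V_GS − V_TN = √(2 I_D / k_n) = √(2 × 1.78 / 4.08) = 0.934 V.
V_GS = 0.356 + 0.934 = 1.29 V.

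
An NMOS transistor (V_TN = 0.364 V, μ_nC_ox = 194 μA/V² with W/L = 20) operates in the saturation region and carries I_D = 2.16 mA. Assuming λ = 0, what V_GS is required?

k_n = μ_nC_ox · (W/L) = 3.88 mA/V².
In saturation I_D = ½ k_n (V_GS − V_TN)², so V_GS − V_TN = √(2 I_D / k_n) = √(2 × 2.16 / 3.88) = 1.06 V.
V_GS = 0.364 + 1.06 = 1.42 V.

V_GS = 1.42 V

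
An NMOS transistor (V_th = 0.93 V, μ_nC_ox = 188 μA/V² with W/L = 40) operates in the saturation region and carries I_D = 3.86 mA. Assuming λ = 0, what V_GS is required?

V_GS = 1.94 V

k_n = μ_nC_ox · (W/L) = 7.52 mA/V².
In saturation I_D = ½ k_n (V_GS − V_th)², so V_GS − V_th = √(2 I_D / k_n) = √(2 × 3.86 / 7.52) = 1.01 V.
V_GS = 0.93 + 1.01 = 1.94 V.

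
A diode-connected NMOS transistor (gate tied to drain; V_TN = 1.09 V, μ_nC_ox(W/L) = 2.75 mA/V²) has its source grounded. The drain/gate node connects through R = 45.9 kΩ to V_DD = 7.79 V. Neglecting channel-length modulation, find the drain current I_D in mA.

With gate tied to drain, V_GS = V_DS ≥ V_GS − V_TN, so the device is in saturation.
KCL at the drain: ½ k_n (V_GS − V_TN)² = (V_DD − V_GS)/R.
Let x = V_GS − 1.09. Then 63.1 x² + x − 6.7 = 0, giving x = 0.318 V (positive root), so V_GS = 1.41 V.
I_D = (V_DD − V_GS)/R = (7.79 − 1.41) / 45.9 = 0.139 mA.

I_D = 0.139 mA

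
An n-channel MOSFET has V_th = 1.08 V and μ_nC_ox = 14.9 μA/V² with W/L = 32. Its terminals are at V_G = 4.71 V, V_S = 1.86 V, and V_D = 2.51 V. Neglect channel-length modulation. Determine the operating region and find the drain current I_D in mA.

V_GS = V_G − V_S = 4.71 − 1.86 = 2.85 V; V_DS = V_D − V_S = 2.51 − 1.86 = 0.65 V.
k_n = μ_nC_ox · (W/L) = 0.4768 mA/V².
V_ov = V_GS − V_th = 2.85 − 1.08 = 1.77 V.
Since V_DS = 0.65 V < V_ov = 1.77 V, the device is in the triode region.
I_D = k_n [V_ov · V_DS − ½ V_DS²] = 0.4768 × [1.77 × 0.65 − 0.5 × 0.65²] = 0.448 mA.

Triode; I_D = 0.448 mA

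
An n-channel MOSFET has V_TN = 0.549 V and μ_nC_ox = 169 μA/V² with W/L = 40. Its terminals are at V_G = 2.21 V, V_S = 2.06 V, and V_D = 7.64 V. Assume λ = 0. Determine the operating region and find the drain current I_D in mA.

Cutoff; I_D = 0 mA

V_GS = V_G − V_S = 2.21 − 2.06 = 0.15 V; V_DS = V_D − V_S = 7.64 − 2.06 = 5.58 V.
V_GS = 0.15 V < V_TN = 0.549 V, so the transistor is in cutoff.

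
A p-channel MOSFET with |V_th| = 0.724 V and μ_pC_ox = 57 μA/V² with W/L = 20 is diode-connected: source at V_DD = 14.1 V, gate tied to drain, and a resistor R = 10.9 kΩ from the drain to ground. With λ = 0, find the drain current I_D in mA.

I_D = 1.10 mA

With gate tied to drain, V_SG = V_SD ≥ V_SG − |V_th|, so the device is in saturation.
k_p = μ_pC_ox · (W/L) = 1.14 mA/V².
KCL at the drain: ½ k_p (V_SG − |V_th|)² = (V_DD − V_SG)/R.
Let x = V_SG − 0.724. Then 6.21 x² + x − 13.38 = 0, giving x = 1.39 V (positive root), so V_SG = 2.11 V.
I_D = (V_DD − V_SG)/R = (14.1 − 2.11) / 10.9 = 1.1 mA.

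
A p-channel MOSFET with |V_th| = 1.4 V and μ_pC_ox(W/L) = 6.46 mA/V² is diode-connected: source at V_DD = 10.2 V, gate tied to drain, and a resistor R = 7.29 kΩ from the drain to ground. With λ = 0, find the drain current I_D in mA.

With gate tied to drain, V_SG = V_SD ≥ V_SG − |V_th|, so the device is in saturation.
KCL at the drain: ½ k_p (V_SG − |V_th|)² = (V_DD − V_SG)/R.
Let x = V_SG − 1.4. Then 23.5 x² + x − 8.8 = 0, giving x = 0.59 V (positive root), so V_SG = 1.99 V.
I_D = (V_DD − V_SG)/R = (10.2 − 1.99) / 7.29 = 1.13 mA.

I_D = 1.13 mA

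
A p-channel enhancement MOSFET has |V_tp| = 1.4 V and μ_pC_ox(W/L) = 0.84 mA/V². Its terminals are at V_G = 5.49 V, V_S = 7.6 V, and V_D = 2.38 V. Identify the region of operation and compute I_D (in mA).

V_SG = V_S − V_G = 7.6 − 5.49 = 2.11 V; V_SD = V_S − V_D = 7.6 − 2.38 = 5.22 V.
V_ov = V_SG − |V_tp| = 2.11 − 1.4 = 0.71 V.
Since V_SD = 5.22 V ≥ V_ov = 0.71 V, the device is in saturation.
I_D = ½ k_p V_ov² = 0.5 × 0.84 × 0.71² = 0.212 mA.

Saturation; I_D = 0.212 mA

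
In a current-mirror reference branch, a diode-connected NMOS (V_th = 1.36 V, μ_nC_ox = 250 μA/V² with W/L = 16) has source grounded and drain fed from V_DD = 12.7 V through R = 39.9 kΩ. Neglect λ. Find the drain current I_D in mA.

With gate tied to drain, V_GS = V_DS ≥ V_GS − V_th, so the device is in saturation.
k_n = μ_nC_ox · (W/L) = 4 mA/V².
KCL at the drain: ½ k_n (V_GS − V_th)² = (V_DD − V_GS)/R.
Let x = V_GS − 1.36. Then 79.8 x² + x − 11.34 = 0, giving x = 0.371 V (positive root), so V_GS = 1.73 V.
I_D = (V_DD − V_GS)/R = (12.7 − 1.73) / 39.9 = 0.275 mA.

I_D = 0.275 mA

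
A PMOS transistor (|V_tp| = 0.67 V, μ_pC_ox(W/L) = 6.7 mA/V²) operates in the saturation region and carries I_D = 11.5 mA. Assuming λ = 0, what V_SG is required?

In saturation I_D = ½ k_p (V_SG − |V_tp|)², so V_SG − |V_tp| = √(2 I_D / k_p) = √(2 × 11.5 / 6.7) = 1.85 V.
V_SG = 0.67 + 1.85 = 2.52 V.

V_SG = 2.52 V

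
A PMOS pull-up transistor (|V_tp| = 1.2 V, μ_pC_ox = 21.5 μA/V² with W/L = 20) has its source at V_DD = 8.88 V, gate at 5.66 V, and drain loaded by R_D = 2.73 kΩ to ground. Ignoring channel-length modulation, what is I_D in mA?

I_D = 0.877 mA

V_SG = V_DD − V_G = 8.88 − 5.66 = 3.22 V, so V_ov = 3.22 − 1.2 = 2.02 V.
k_p = μ_pC_ox · (W/L) = 0.43 mA/V².
Assume saturation: I_D = ½ k_p V_ov² = 0.5 × 0.43 × 2.02² = 0.877 mA, giving V_SD = V_DD − I_D R_D = 8.88 − 0.877 × 2.73 = 6.49 V.
V_SD = 6.49 V ≥ V_ov = 2.02 V, confirming saturation.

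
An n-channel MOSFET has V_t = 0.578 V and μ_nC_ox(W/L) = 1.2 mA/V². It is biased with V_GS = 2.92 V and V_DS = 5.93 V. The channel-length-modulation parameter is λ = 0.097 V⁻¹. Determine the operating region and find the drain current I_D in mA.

V_ov = V_GS − V_t = 2.92 − 0.578 = 2.34 V.
Since V_DS = 5.93 V ≥ V_ov = 2.34 V, the device is in saturation.
I_D = ½ k_n V_ov² (1 + λ V_DS) = 0.5 × 1.2 × 2.34² × (1 + 0.097 × 5.93) = 5.18 mA.

Saturation; I_D = 5.18 mA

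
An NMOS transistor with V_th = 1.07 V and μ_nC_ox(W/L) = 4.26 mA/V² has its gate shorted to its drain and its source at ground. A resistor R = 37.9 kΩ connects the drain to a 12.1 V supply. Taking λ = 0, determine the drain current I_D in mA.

With gate tied to drain, V_GS = V_DS ≥ V_GS − V_th, so the device is in saturation.
KCL at the drain: ½ k_n (V_GS − V_th)² = (V_DD − V_GS)/R.
Let x = V_GS − 1.07. Then 80.7 x² + x − 11.03 = 0, giving x = 0.363 V (positive root), so V_GS = 1.43 V.
I_D = (V_DD − V_GS)/R = (12.1 − 1.43) / 37.9 = 0.281 mA.

I_D = 0.281 mA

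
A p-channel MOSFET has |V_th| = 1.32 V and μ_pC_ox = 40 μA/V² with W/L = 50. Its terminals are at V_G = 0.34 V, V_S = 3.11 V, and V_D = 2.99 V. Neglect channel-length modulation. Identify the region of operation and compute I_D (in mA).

Triode; I_D = 0.334 mA

V_SG = V_S − V_G = 3.11 − 0.34 = 2.77 V; V_SD = V_S − V_D = 3.11 − 2.99 = 0.12 V.
k_p = μ_pC_ox · (W/L) = 2 mA/V².
V_ov = V_SG − |V_th| = 2.77 − 1.32 = 1.45 V.
Since V_SD = 0.12 V < V_ov = 1.45 V, the device is in the triode region.
I_D = k_p [V_ov · V_SD − ½ V_SD²] = 2 × [1.45 × 0.12 − 0.5 × 0.12²] = 0.334 mA.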